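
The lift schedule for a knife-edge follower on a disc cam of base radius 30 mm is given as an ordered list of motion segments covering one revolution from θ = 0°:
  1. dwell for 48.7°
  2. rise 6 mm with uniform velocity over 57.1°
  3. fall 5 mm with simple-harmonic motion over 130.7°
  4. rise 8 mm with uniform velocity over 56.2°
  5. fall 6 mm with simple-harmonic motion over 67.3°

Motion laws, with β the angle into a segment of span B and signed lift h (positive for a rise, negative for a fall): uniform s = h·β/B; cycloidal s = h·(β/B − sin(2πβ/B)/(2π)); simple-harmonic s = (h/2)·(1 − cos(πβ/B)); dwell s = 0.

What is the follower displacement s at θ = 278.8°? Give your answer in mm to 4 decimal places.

seg 1 [0°–48.7°] dwell: s stays 0.0000
seg 2 [48.7°–105.8°] uniform, h=6: full span → s += 6 → s = 6.0000
seg 3 [105.8°–236.5°] simple-harmonic, h=-5: full span → s += -5 → s = 1.0000
seg 4 [236.5°–292.7°] uniform, h=8: θ=278.8° here. β=42.3, B=56.2. 8·42.3/56.2 = 6.0214 → s = 7.0214

7.0214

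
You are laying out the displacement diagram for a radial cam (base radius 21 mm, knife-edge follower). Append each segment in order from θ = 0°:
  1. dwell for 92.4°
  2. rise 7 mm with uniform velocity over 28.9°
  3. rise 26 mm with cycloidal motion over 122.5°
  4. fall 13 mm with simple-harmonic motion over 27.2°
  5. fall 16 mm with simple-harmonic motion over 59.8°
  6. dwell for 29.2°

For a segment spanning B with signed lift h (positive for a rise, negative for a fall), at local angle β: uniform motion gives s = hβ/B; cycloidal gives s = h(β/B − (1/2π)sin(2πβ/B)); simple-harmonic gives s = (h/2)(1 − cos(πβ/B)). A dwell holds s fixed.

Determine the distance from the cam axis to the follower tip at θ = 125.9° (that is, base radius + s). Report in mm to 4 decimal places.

seg 1 [0°–92.4°] dwell: s stays 0.0000
seg 2 [92.4°–121.3°] uniform, h=7: full span → s += 7 → s = 7.0000
seg 3 [121.3°–243.8°] cycloidal, h=26: θ=125.9° here. β=4.6, B=122.5. 26·(0.0376 − sin(2π·0.0376)/(2π)) = 0.0090 → s = 7.0090
radial distance = base radius + s = 21 + 7.0090 = 28.0090

28.0090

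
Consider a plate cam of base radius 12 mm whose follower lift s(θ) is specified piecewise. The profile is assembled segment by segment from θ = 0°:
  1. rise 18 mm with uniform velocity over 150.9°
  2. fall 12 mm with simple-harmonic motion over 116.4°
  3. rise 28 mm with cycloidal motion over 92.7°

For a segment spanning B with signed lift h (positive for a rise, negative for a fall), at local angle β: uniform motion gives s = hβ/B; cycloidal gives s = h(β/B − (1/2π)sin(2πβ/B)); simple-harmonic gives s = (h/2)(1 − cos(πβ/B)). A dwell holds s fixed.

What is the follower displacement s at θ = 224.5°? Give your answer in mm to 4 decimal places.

seg 1 [0°–150.9°] uniform, h=18: full span → s += 18 → s = 18.0000
seg 2 [150.9°–267.3°] simple-harmonic, h=-12: θ=224.5° here. β=73.6, B=116.4. -12/2·(1 − cos(π·0.6323)) = -8.4227 → s = 9.5773

9.5773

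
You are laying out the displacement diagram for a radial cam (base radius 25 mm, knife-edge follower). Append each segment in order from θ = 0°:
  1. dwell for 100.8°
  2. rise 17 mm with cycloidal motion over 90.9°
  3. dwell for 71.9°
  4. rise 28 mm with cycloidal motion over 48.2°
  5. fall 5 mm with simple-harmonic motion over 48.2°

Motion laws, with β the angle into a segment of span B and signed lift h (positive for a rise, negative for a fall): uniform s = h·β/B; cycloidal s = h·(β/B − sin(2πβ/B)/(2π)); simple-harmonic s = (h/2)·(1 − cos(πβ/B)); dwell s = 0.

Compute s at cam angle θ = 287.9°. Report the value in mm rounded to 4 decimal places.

seg 1 [0°–100.8°] dwell: s stays 0.0000
seg 2 [100.8°–191.7°] cycloidal, h=17: full span → s += 17 → s = 17.0000
seg 3 [191.7°–263.6°] dwell: s stays 17.0000
seg 4 [263.6°–311.8°] cycloidal, h=28: θ=287.9° here. β=24.3, B=48.2. 28·(0.5041 − sin(2π·0.5041)/(2π)) = 14.2324 → s = 31.2324

31.2324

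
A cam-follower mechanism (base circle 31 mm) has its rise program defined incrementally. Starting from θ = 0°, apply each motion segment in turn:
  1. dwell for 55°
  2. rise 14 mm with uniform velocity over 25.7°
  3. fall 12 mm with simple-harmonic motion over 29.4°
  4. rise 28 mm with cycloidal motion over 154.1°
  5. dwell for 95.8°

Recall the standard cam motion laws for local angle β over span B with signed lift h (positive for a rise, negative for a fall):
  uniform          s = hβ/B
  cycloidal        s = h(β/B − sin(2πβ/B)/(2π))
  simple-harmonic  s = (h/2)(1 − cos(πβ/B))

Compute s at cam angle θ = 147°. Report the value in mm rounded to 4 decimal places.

seg 1 [0°–55°] dwell: s stays 0.0000
seg 2 [55°–80.7°] uniform, h=14: full span → s += 14 → s = 14.0000
seg 3 [80.7°–110.1°] simple-harmonic, h=-12: full span → s += -12 → s = 2.0000
seg 4 [110.1°–264.2°] cycloidal, h=28: θ=147° here. β=36.9, B=154.1. 28·(0.2395 − sin(2π·0.2395)/(2π)) = 2.2582 → s = 4.2582

4.2582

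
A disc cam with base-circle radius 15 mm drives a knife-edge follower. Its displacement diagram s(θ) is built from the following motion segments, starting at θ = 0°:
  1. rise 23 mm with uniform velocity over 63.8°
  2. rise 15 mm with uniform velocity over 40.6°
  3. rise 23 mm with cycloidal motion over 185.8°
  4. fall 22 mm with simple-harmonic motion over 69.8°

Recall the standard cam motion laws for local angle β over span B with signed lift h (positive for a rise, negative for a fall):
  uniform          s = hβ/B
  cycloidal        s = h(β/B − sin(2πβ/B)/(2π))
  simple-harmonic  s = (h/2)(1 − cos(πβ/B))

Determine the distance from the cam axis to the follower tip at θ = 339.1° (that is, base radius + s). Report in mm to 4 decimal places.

seg 1 [0°–63.8°] uniform, h=23: full span → s += 23 → s = 23.0000
seg 2 [63.8°–104.4°] uniform, h=15: full span → s += 15 → s = 38.0000
seg 3 [104.4°–290.2°] cycloidal, h=23: full span → s += 23 → s = 61.0000
seg 4 [290.2°–360°] simple-harmonic, h=-22: θ=339.1° here. β=48.9, B=69.8. -22/2·(1 − cos(π·0.7006)) = -17.4816 → s = 43.5184
radial distance = base radius + s = 15 + 43.5184 = 58.5184

58.5184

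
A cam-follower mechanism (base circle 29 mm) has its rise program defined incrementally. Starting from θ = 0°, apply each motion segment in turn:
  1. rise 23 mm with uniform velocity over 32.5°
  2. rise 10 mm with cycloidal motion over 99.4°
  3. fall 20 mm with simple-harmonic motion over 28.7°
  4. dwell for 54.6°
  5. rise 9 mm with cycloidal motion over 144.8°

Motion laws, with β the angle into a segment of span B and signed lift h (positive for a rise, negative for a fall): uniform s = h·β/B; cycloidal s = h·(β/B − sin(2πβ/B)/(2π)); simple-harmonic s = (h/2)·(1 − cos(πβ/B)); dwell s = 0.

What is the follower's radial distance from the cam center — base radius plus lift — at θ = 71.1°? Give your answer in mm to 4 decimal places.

seg 1 [0°–32.5°] uniform, h=23: full span → s += 23 → s = 23.0000
seg 2 [32.5°–131.9°] cycloidal, h=10: θ=71.1° here. β=38.6, B=99.4. 10·(0.3883 − sin(2π·0.3883)/(2π)) = 2.8560 → s = 25.8560
radial distance = base radius + s = 29 + 25.8560 = 54.8560

54.8560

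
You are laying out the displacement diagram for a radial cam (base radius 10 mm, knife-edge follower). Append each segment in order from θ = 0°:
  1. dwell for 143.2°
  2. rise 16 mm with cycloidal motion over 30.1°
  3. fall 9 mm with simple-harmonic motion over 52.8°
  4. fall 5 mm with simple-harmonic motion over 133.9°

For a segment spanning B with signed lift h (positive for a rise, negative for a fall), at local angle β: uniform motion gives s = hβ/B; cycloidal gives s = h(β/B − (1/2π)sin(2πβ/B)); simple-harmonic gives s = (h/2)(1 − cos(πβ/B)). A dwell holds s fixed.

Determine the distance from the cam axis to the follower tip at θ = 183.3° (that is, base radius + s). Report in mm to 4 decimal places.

seg 1 [0°–143.2°] dwell: s stays 0.0000
seg 2 [143.2°–173.3°] cycloidal, h=16: full span → s += 16 → s = 16.0000
seg 3 [173.3°–226.1°] simple-harmonic, h=-9: θ=183.3° here. β=10, B=52.8. -9/2·(1 − cos(π·0.1894)) = -0.7733 → s = 15.2267
radial distance = base radius + s = 10 + 15.2267 = 25.2267

25.2267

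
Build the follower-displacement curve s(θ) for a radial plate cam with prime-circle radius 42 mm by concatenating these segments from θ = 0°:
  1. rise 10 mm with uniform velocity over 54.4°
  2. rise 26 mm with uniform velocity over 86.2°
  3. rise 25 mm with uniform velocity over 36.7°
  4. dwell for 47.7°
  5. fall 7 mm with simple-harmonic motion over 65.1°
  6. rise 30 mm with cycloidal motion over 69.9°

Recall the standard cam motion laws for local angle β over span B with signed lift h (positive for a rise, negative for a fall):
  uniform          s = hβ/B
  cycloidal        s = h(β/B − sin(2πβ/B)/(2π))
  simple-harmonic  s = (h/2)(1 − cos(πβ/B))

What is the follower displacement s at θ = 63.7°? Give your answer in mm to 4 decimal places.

seg 1 [0°–54.4°] uniform, h=10: full span → s += 10 → s = 10.0000
seg 2 [54.4°–140.6°] uniform, h=26: θ=63.7° here. β=9.3, B=86.2. 26·9.3/86.2 = 2.8051 → s = 12.8051

12.8051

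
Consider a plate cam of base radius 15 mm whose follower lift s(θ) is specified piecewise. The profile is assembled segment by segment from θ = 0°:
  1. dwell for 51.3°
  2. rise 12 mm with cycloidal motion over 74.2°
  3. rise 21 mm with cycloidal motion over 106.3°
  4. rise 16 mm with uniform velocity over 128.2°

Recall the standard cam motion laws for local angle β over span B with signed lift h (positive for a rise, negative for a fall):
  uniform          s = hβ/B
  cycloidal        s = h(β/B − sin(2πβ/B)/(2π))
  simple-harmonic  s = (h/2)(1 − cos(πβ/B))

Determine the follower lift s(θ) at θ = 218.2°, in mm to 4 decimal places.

seg 1 [0°–51.3°] dwell: s stays 0.0000
seg 2 [51.3°–125.5°] cycloidal, h=12: full span → s += 12 → s = 12.0000
seg 3 [125.5°–231.8°] cycloidal, h=21: θ=218.2° here. β=92.7, B=106.3. 21·(0.8721 − sin(2π·0.8721)/(2π)) = 20.7198 → s = 32.7198

32.7198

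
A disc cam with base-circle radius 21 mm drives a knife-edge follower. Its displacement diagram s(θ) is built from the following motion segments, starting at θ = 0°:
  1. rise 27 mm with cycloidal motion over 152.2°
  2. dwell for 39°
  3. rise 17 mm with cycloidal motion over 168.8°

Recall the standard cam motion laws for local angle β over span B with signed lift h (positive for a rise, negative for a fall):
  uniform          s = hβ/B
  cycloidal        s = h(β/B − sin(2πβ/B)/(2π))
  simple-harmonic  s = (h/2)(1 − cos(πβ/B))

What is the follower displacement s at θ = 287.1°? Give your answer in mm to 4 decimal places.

seg 1 [0°–152.2°] cycloidal, h=27: full span → s += 27 → s = 27.0000
seg 2 [152.2°–191.2°] dwell: s stays 27.0000
seg 3 [191.2°–360°] cycloidal, h=17: θ=287.1° here. β=95.9, B=168.8. 17·(0.5681 − sin(2π·0.5681)/(2π)) = 10.7813 → s = 37.7813

37.7813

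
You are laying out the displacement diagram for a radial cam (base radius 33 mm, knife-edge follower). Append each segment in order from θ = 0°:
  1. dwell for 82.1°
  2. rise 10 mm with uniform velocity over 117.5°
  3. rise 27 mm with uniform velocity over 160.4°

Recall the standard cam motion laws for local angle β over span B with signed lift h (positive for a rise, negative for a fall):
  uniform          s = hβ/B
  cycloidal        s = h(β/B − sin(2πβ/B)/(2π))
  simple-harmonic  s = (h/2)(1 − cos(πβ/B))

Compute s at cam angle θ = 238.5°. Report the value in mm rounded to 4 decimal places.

seg 1 [0°–82.1°] dwell: s stays 0.0000
seg 2 [82.1°–199.6°] uniform, h=10: full span → s += 10 → s = 10.0000
seg 3 [199.6°–360°] uniform, h=27: θ=238.5° here. β=38.9, B=160.4. 27·38.9/160.4 = 6.5480 → s = 16.5480

16.5480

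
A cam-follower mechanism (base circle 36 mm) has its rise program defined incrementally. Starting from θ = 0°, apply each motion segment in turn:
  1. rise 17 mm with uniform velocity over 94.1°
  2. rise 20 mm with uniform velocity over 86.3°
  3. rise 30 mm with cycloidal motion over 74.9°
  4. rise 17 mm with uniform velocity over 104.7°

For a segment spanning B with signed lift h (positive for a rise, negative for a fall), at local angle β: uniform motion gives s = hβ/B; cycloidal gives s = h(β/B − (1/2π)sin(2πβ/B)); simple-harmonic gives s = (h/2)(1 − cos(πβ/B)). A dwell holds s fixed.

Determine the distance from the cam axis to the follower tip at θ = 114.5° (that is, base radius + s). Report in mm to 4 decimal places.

seg 1 [0°–94.1°] uniform, h=17: full span → s += 17 → s = 17.0000
seg 2 [94.1°–180.4°] uniform, h=20: θ=114.5° here. β=20.4, B=86.3. 20·20.4/86.3 = 4.7277 → s = 21.7277
radial distance = base radius + s = 36 + 21.7277 = 57.7277

57.7277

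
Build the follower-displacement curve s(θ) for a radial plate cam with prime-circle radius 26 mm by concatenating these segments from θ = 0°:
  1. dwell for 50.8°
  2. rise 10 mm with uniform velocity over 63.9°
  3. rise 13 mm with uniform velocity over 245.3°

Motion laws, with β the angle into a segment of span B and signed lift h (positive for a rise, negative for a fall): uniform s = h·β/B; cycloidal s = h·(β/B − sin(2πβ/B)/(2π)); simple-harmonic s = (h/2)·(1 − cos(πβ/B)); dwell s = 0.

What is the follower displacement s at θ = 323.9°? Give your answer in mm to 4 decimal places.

seg 1 [0°–50.8°] dwell: s stays 0.0000
seg 2 [50.8°–114.7°] uniform, h=10: full span → s += 10 → s = 10.0000
seg 3 [114.7°–360°] uniform, h=13: θ=323.9° here. β=209.2, B=245.3. 13·209.2/245.3 = 11.0868 → s = 21.0868

21.0868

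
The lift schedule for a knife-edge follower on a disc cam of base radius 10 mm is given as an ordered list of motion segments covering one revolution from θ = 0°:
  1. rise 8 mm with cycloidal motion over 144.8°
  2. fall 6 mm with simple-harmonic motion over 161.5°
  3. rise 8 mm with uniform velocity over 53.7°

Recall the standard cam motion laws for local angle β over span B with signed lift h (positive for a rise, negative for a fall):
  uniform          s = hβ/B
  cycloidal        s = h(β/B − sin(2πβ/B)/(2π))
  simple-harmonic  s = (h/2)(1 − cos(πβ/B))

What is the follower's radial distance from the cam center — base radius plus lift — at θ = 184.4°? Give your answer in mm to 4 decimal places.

seg 1 [0°–144.8°] cycloidal, h=8: full span → s += 8 → s = 8.0000
seg 2 [144.8°–306.3°] simple-harmonic, h=-6: θ=184.4° here. β=39.6, B=161.5. -6/2·(1 − cos(π·0.2452)) = -0.8469 → s = 7.1531
radial distance = base radius + s = 10 + 7.1531 = 17.1531

17.1531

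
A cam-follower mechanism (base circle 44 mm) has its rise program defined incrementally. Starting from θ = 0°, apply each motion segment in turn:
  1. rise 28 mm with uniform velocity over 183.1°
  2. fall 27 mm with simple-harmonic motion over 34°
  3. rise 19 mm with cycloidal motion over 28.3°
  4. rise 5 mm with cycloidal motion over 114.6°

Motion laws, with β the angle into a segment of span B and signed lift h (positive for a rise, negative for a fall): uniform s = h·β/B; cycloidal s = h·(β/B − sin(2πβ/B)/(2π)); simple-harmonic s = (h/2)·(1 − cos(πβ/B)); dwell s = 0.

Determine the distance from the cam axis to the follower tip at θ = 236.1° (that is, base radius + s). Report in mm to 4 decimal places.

seg 1 [0°–183.1°] uniform, h=28: full span → s += 28 → s = 28.0000
seg 2 [183.1°–217.1°] simple-harmonic, h=-27: full span → s += -27 → s = 1.0000
seg 3 [217.1°–245.4°] cycloidal, h=19: θ=236.1° here. β=19, B=28.3. 19·(0.6714 − sin(2π·0.6714)/(2π)) = 15.4186 → s = 16.4186
radial distance = base radius + s = 44 + 16.4186 = 60.4186

60.4186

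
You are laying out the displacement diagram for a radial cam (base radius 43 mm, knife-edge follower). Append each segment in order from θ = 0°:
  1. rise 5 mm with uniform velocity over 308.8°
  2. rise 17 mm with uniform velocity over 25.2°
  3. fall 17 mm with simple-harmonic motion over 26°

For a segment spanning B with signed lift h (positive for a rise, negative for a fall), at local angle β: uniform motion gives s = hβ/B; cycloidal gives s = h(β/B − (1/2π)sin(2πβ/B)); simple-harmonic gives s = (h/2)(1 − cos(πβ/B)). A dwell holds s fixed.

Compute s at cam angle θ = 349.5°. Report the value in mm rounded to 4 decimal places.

seg 1 [0°–308.8°] uniform, h=5: full span → s += 5 → s = 5.0000
seg 2 [308.8°–334°] uniform, h=17: full span → s += 17 → s = 22.0000
seg 3 [334°–360°] simple-harmonic, h=-17: θ=349.5° here. β=15.5, B=26. -17/2·(1 − cos(π·0.5962)) = -11.0288 → s = 10.9712

10.9712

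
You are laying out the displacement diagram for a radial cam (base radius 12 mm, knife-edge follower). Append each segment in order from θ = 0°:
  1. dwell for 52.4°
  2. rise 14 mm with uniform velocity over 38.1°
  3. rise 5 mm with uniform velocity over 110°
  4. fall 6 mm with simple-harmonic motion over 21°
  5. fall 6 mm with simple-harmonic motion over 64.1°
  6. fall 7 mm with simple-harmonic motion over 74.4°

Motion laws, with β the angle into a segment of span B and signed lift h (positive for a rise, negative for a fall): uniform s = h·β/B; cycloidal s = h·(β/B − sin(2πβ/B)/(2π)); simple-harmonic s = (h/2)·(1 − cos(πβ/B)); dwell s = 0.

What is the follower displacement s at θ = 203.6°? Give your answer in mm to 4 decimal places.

seg 1 [0°–52.4°] dwell: s stays 0.0000
seg 2 [52.4°–90.5°] uniform, h=14: full span → s += 14 → s = 14.0000
seg 3 [90.5°–200.5°] uniform, h=5: full span → s += 5 → s = 19.0000
seg 4 [200.5°–221.5°] simple-harmonic, h=-6: θ=203.6° here. β=3.1, B=21. -6/2·(1 − cos(π·0.1476)) = -0.3169 → s = 18.6831

18.6831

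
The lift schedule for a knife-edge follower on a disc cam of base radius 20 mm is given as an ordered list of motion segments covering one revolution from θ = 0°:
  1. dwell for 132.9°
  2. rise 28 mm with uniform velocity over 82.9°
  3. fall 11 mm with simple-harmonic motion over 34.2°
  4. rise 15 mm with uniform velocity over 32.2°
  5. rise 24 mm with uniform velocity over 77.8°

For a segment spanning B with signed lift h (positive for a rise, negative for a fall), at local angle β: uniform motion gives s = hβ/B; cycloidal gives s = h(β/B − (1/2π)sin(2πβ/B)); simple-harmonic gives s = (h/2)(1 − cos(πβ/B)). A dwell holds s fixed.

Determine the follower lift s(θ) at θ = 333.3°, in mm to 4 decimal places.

seg 1 [0°–132.9°] dwell: s stays 0.0000
seg 2 [132.9°–215.8°] uniform, h=28: full span → s += 28 → s = 28.0000
seg 3 [215.8°–250°] simple-harmonic, h=-11: full span → s += -11 → s = 17.0000
seg 4 [250°–282.2°] uniform, h=15: full span → s += 15 → s = 32.0000
seg 5 [282.2°–360°] uniform, h=24: θ=333.3° here. β=51.1, B=77.8. 24·51.1/77.8 = 15.7635 → s = 47.7635

47.7635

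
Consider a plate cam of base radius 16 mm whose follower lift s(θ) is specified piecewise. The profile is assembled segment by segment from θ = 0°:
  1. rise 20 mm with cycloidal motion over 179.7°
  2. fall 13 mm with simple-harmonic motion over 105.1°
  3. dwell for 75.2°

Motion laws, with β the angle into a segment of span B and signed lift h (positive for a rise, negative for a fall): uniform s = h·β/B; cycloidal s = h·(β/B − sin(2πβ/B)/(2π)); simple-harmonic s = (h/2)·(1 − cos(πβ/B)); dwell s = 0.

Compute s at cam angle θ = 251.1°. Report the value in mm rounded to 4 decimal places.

seg 1 [0°–179.7°] cycloidal, h=20: full span → s += 20 → s = 20.0000
seg 2 [179.7°–284.8°] simple-harmonic, h=-13: θ=251.1° here. β=71.4, B=105.1. -13/2·(1 − cos(π·0.6794)) = -9.9717 → s = 10.0283

10.0283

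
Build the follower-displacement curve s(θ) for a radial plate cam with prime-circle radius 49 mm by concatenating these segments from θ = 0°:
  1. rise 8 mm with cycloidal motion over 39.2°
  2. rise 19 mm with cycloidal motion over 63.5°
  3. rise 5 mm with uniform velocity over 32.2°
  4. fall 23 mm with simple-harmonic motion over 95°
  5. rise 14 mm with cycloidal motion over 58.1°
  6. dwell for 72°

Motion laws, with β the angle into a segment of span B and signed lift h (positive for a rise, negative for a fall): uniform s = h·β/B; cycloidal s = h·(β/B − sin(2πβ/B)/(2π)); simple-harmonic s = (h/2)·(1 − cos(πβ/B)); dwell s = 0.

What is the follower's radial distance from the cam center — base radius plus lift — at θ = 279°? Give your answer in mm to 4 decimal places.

seg 1 [0°–39.2°] cycloidal, h=8: full span → s += 8 → s = 8.0000
seg 2 [39.2°–102.7°] cycloidal, h=19: full span → s += 19 → s = 27.0000
seg 3 [102.7°–134.9°] uniform, h=5: full span → s += 5 → s = 32.0000
seg 4 [134.9°–229.9°] simple-harmonic, h=-23: full span → s += -23 → s = 9.0000
seg 5 [229.9°–288°] cycloidal, h=14: θ=279° here. β=49.1, B=58.1. 14·(0.8451 − sin(2π·0.8451)/(2π)) = 13.6735 → s = 22.6735
radial distance = base radius + s = 49 + 22.6735 = 71.6735

71.6735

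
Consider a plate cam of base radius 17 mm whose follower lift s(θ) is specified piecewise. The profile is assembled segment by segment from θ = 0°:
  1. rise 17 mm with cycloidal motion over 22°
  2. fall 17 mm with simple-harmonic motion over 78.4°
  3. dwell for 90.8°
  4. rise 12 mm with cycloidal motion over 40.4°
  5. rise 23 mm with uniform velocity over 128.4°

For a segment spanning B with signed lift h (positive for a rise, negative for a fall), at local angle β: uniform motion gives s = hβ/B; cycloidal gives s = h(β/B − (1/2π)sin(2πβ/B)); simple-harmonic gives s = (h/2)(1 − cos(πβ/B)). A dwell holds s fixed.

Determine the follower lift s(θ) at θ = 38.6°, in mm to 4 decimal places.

seg 1 [0°–22°] cycloidal, h=17: full span → s += 17 → s = 17.0000
seg 2 [22°–100.4°] simple-harmonic, h=-17: θ=38.6° here. β=16.6, B=78.4. -17/2·(1 − cos(π·0.2117)) = -1.8122 → s = 15.1878

15.1878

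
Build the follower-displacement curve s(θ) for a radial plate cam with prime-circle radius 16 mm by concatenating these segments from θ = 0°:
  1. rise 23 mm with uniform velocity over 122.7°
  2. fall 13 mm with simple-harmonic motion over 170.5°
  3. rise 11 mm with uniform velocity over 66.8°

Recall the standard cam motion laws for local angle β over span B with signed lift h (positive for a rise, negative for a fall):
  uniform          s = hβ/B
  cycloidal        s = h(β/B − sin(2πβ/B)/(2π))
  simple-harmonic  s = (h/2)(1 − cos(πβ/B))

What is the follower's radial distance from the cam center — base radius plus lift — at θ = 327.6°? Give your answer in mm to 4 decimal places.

seg 1 [0°–122.7°] uniform, h=23: full span → s += 23 → s = 23.0000
seg 2 [122.7°–293.2°] simple-harmonic, h=-13: full span → s += -13 → s = 10.0000
seg 3 [293.2°–360°] uniform, h=11: θ=327.6° here. β=34.4, B=66.8. 11·34.4/66.8 = 5.6647 → s = 15.6647
radial distance = base radius + s = 16 + 15.6647 = 31.6647

31.6647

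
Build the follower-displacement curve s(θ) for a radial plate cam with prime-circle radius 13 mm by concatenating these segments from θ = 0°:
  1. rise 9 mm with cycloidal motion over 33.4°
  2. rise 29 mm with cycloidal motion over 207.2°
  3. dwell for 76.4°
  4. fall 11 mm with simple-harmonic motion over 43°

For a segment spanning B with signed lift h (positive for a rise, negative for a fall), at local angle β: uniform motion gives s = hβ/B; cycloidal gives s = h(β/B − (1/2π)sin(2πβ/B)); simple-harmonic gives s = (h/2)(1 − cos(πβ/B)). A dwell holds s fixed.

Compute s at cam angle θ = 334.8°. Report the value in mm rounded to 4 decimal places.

seg 1 [0°–33.4°] cycloidal, h=9: full span → s += 9 → s = 9.0000
seg 2 [33.4°–240.6°] cycloidal, h=29: full span → s += 29 → s = 38.0000
seg 3 [240.6°–317°] dwell: s stays 38.0000
seg 4 [317°–360°] simple-harmonic, h=-11: θ=334.8° here. β=17.8, B=43. -11/2·(1 − cos(π·0.4140)) = -4.0313 → s = 33.9687

33.9687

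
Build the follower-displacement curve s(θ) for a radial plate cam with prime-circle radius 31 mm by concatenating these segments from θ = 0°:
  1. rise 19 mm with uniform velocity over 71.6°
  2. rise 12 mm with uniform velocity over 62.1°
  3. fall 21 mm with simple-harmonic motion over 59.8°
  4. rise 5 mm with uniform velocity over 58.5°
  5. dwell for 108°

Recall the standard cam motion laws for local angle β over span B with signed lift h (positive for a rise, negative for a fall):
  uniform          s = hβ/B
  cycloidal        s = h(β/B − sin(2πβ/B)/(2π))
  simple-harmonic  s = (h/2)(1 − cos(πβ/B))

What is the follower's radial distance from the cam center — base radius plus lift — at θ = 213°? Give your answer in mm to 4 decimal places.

seg 1 [0°–71.6°] uniform, h=19: full span → s += 19 → s = 19.0000
seg 2 [71.6°–133.7°] uniform, h=12: full span → s += 12 → s = 31.0000
seg 3 [133.7°–193.5°] simple-harmonic, h=-21: full span → s += -21 → s = 10.0000
seg 4 [193.5°–252°] uniform, h=5: θ=213° here. β=19.5, B=58.5. 5·19.5/58.5 = 1.6667 → s = 11.6667
radial distance = base radius + s = 31 + 11.6667 = 42.6667

42.6667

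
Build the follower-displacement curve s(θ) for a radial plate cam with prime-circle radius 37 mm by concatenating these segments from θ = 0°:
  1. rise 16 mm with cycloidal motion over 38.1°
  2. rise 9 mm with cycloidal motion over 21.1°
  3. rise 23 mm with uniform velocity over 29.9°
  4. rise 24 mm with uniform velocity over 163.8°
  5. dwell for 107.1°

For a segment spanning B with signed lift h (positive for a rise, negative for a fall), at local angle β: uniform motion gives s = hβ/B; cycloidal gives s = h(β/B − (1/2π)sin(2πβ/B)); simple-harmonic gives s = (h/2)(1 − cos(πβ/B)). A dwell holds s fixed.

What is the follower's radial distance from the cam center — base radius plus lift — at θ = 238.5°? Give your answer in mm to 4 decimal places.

seg 1 [0°–38.1°] cycloidal, h=16: full span → s += 16 → s = 16.0000
seg 2 [38.1°–59.2°] cycloidal, h=9: full span → s += 9 → s = 25.0000
seg 3 [59.2°–89.1°] uniform, h=23: full span → s += 23 → s = 48.0000
seg 4 [89.1°–252.9°] uniform, h=24: θ=238.5° here. β=149.4, B=163.8. 24·149.4/163.8 = 21.8901 → s = 69.8901
radial distance = base radius + s = 37 + 69.8901 = 106.8901

106.8901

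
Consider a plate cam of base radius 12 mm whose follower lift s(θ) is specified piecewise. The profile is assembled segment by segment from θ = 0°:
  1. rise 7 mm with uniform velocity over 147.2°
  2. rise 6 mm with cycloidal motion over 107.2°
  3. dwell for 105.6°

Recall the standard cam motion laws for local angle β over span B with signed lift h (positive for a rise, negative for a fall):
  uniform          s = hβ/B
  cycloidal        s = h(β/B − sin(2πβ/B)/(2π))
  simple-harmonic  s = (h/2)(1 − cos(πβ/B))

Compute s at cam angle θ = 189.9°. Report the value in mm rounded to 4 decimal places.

seg 1 [0°–147.2°] uniform, h=7: full span → s += 7 → s = 7.0000
seg 2 [147.2°–254.4°] cycloidal, h=6: θ=189.9° here. β=42.7, B=107.2. 6·(0.3983 − sin(2π·0.3983)/(2π)) = 1.8205 → s = 8.8205

8.8205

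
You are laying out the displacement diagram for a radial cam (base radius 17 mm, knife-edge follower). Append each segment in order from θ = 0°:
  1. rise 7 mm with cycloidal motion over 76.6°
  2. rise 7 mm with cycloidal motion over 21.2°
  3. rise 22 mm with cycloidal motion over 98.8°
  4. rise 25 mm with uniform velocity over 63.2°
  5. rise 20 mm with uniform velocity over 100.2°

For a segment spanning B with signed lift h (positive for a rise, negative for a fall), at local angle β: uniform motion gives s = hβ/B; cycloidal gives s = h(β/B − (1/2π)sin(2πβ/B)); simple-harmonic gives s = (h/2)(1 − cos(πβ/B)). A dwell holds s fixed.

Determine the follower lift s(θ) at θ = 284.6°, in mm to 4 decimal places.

seg 1 [0°–76.6°] cycloidal, h=7: full span → s += 7 → s = 7.0000
seg 2 [76.6°–97.8°] cycloidal, h=7: full span → s += 7 → s = 14.0000
seg 3 [97.8°–196.6°] cycloidal, h=22: full span → s += 22 → s = 36.0000
seg 4 [196.6°–259.8°] uniform, h=25: full span → s += 25 → s = 61.0000
seg 5 [259.8°–360°] uniform, h=20: θ=284.6° here. β=24.8, B=100.2. 20·24.8/100.2 = 4.9501 → s = 65.9501

65.9501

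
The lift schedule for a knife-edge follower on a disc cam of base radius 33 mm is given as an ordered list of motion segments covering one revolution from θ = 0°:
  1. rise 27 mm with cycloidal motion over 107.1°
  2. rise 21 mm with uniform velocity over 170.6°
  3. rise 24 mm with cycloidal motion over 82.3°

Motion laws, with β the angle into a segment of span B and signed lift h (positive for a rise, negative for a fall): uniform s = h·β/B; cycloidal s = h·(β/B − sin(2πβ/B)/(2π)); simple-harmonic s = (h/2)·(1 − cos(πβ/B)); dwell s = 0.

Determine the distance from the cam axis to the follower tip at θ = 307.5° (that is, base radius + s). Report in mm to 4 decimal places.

seg 1 [0°–107.1°] cycloidal, h=27: full span → s += 27 → s = 27.0000
seg 2 [107.1°–277.7°] uniform, h=21: full span → s += 21 → s = 48.0000
seg 3 [277.7°–360°] cycloidal, h=24: θ=307.5° here. β=29.8, B=82.3. 24·(0.3621 − sin(2π·0.3621)/(2π)) = 5.7792 → s = 53.7792
radial distance = base radius + s = 33 + 53.7792 = 86.7792

86.7792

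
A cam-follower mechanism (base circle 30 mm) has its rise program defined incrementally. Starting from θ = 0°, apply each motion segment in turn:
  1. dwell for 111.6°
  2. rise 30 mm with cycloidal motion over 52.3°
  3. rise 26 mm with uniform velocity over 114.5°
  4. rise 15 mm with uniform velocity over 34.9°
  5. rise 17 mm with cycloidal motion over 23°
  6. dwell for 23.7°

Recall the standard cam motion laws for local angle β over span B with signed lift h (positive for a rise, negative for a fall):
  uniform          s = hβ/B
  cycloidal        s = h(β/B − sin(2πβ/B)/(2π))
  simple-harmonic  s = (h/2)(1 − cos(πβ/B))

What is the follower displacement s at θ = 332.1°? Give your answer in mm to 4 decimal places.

seg 1 [0°–111.6°] dwell: s stays 0.0000
seg 2 [111.6°–163.9°] cycloidal, h=30: full span → s += 30 → s = 30.0000
seg 3 [163.9°–278.4°] uniform, h=26: full span → s += 26 → s = 56.0000
seg 4 [278.4°–313.3°] uniform, h=15: full span → s += 15 → s = 71.0000
seg 5 [313.3°–336.3°] cycloidal, h=17: θ=332.1° here. β=18.8, B=23. 17·(0.8174 − sin(2π·0.8174)/(2π)) = 16.3623 → s = 87.3623

87.3623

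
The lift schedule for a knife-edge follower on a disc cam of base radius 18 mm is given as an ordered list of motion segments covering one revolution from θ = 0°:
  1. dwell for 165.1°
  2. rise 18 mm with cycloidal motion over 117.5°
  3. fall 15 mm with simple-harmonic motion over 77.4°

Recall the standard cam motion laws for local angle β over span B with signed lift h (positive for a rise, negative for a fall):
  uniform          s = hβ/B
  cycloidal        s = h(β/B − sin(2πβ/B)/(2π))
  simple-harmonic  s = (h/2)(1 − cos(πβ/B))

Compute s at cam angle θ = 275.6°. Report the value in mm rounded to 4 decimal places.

seg 1 [0°–165.1°] dwell: s stays 0.0000
seg 2 [165.1°–282.6°] cycloidal, h=18: θ=275.6° here. β=110.5, B=117.5. 18·(0.9404 − sin(2π·0.9404)/(2π)) = 17.9751 → s = 17.9751

17.9751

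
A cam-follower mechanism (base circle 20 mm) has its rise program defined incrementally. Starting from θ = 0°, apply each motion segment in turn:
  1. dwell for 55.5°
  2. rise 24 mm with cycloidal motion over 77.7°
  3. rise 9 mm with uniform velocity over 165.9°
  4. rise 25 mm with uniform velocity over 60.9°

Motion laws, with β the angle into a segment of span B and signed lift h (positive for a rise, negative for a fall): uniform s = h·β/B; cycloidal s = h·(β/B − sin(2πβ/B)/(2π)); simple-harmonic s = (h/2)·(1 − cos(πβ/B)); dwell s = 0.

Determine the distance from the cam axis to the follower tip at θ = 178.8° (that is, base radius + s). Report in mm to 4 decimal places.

seg 1 [0°–55.5°] dwell: s stays 0.0000
seg 2 [55.5°–133.2°] cycloidal, h=24: full span → s += 24 → s = 24.0000
seg 3 [133.2°–299.1°] uniform, h=9: θ=178.8° here. β=45.6, B=165.9. 9·45.6/165.9 = 2.4738 → s = 26.4738
radial distance = base radius + s = 20 + 26.4738 = 46.4738

46.4738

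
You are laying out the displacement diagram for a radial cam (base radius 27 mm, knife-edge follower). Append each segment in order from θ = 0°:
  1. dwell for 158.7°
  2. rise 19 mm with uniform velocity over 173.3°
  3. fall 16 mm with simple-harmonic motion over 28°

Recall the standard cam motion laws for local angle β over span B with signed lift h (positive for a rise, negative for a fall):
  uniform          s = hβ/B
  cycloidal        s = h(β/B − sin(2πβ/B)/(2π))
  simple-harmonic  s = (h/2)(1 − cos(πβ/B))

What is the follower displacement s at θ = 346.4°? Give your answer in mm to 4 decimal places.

seg 1 [0°–158.7°] dwell: s stays 0.0000
seg 2 [158.7°–332°] uniform, h=19: full span → s += 19 → s = 19.0000
seg 3 [332°–360°] simple-harmonic, h=-16: θ=346.4° here. β=14.4, B=28. -16/2·(1 − cos(π·0.5143)) = -8.3589 → s = 10.6411

10.6411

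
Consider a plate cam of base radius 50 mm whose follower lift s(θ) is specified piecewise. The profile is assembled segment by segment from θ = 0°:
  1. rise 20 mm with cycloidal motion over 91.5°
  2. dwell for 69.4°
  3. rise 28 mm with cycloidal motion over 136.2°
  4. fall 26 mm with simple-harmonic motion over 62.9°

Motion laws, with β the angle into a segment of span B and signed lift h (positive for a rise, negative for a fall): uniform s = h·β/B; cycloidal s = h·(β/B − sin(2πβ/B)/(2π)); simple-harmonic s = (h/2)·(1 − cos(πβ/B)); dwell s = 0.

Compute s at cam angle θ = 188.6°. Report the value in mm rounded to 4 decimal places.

seg 1 [0°–91.5°] cycloidal, h=20: full span → s += 20 → s = 20.0000
seg 2 [91.5°–160.9°] dwell: s stays 20.0000
seg 3 [160.9°–297.1°] cycloidal, h=28: θ=188.6° here. β=27.7, B=136.2. 28·(0.2034 − sin(2π·0.2034)/(2π)) = 1.4281 → s = 21.4281

21.4281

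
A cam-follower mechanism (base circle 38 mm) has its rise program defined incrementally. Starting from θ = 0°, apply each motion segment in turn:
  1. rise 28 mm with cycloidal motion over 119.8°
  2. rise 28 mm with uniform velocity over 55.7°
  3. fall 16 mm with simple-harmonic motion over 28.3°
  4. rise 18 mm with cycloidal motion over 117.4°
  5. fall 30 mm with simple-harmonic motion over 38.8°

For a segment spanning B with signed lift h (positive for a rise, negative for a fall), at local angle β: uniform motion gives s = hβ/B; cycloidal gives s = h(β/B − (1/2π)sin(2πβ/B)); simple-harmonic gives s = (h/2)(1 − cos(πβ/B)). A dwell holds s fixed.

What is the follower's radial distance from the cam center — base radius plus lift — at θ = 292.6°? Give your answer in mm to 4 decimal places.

seg 1 [0°–119.8°] cycloidal, h=28: full span → s += 28 → s = 28.0000
seg 2 [119.8°–175.5°] uniform, h=28: full span → s += 28 → s = 56.0000
seg 3 [175.5°–203.8°] simple-harmonic, h=-16: full span → s += -16 → s = 40.0000
seg 4 [203.8°–321.2°] cycloidal, h=18: θ=292.6° here. β=88.8, B=117.4. 18·(0.7564 − sin(2π·0.7564)/(2π)) = 16.4775 → s = 56.4775
radial distance = base radius + s = 38 + 56.4775 = 94.4775

94.4775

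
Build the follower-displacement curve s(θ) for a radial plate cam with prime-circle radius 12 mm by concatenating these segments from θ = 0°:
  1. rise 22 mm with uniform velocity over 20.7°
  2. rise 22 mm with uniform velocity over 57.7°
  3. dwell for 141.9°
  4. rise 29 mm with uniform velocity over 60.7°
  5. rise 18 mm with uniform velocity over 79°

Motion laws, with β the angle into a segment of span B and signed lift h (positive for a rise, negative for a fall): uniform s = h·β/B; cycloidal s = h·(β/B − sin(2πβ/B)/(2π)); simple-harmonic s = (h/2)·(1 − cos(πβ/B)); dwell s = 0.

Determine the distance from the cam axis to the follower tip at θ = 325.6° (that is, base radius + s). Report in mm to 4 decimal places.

seg 1 [0°–20.7°] uniform, h=22: full span → s += 22 → s = 22.0000
seg 2 [20.7°–78.4°] uniform, h=22: full span → s += 22 → s = 44.0000
seg 3 [78.4°–220.3°] dwell: s stays 44.0000
seg 4 [220.3°–281°] uniform, h=29: full span → s += 29 → s = 73.0000
seg 5 [281°–360°] uniform, h=18: θ=325.6° here. β=44.6, B=79. 18·44.6/79 = 10.1620 → s = 83.1620
radial distance = base radius + s = 12 + 83.1620 = 95.1620

95.1620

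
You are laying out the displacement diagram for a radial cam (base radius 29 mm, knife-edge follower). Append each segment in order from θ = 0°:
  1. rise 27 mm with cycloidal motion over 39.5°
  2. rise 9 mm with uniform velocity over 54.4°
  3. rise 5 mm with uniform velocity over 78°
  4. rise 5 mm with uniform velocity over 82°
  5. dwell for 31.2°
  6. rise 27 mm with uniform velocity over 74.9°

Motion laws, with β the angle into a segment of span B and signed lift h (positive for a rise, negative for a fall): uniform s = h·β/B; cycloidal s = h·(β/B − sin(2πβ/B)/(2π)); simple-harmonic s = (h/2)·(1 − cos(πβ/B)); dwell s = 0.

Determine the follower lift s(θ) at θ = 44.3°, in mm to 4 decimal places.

seg 1 [0°–39.5°] cycloidal, h=27: full span → s += 27 → s = 27.0000
seg 2 [39.5°–93.9°] uniform, h=9: θ=44.3° here. β=4.8, B=54.4. 9·4.8/54.4 = 0.7941 → s = 27.7941

27.7941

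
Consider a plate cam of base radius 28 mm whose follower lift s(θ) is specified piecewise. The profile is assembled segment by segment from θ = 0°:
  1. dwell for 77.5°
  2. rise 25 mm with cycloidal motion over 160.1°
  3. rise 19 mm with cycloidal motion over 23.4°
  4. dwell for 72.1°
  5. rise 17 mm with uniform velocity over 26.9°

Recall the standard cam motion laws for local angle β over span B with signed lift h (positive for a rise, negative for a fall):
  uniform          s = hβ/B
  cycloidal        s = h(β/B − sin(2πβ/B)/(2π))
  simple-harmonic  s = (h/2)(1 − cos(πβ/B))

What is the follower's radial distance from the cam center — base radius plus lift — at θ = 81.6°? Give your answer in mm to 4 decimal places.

seg 1 [0°–77.5°] dwell: s stays 0.0000
seg 2 [77.5°–237.6°] cycloidal, h=25: θ=81.6° here. β=4.1, B=160.1. 25·(0.0256 − sin(2π·0.0256)/(2π)) = 0.0028 → s = 0.0028
radial distance = base radius + s = 28 + 0.0028 = 28.0028

28.0028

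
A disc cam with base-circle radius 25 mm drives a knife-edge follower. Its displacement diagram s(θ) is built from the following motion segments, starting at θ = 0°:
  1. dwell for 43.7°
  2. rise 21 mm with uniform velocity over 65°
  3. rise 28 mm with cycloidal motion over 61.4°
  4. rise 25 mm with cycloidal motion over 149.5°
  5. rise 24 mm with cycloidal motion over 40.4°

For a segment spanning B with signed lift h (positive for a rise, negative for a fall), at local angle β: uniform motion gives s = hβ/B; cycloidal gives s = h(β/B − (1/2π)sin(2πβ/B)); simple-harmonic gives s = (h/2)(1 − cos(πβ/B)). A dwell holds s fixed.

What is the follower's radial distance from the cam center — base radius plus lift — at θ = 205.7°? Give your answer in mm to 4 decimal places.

seg 1 [0°–43.7°] dwell: s stays 0.0000
seg 2 [43.7°–108.7°] uniform, h=21: full span → s += 21 → s = 21.0000
seg 3 [108.7°–170.1°] cycloidal, h=28: full span → s += 28 → s = 49.0000
seg 4 [170.1°–319.6°] cycloidal, h=25: θ=205.7° here. β=35.6, B=149.5. 25·(0.2381 − sin(2π·0.2381)/(2π)) = 1.9854 → s = 50.9854
radial distance = base radius + s = 25 + 50.9854 = 75.9854

75.9854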